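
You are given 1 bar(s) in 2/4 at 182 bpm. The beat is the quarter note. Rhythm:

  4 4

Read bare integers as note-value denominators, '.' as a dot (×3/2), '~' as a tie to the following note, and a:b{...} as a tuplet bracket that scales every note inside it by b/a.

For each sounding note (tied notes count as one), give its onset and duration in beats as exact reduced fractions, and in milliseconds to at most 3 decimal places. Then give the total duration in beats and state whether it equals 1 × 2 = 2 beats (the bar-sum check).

1) 0.0ms=0b +329.67ms=1b
2) 329.67ms=1b +329.67ms=1b
Σ=2b of 2 (182bpm 2/4) — PASS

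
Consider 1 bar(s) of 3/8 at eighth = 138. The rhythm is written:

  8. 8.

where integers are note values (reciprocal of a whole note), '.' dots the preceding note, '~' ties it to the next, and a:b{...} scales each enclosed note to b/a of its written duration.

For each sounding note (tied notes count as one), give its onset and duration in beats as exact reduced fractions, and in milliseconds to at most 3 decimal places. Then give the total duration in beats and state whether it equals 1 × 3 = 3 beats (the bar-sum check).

1) 0.0ms=0b +652.174ms=3/2b
2) 652.174ms=3/2b +652.174ms=3/2b
Σ=3b of 3 (138bpm 3/8) — PASS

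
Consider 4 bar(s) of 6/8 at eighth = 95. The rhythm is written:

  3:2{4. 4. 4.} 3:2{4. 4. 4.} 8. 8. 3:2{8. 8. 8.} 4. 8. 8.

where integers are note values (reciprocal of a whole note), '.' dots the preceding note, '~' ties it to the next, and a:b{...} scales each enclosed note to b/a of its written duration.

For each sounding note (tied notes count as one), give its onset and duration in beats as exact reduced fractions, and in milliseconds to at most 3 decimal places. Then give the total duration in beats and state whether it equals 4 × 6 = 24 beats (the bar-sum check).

1) 0.0ms=0b +1263.158ms=2b
2) 1263.158ms=2b +1263.158ms=2b
3) 2526.316ms=4b +1263.158ms=2b
4) 3789.474ms=6b +1263.158ms=2b
5) 5052.632ms=8b +1263.158ms=2b
6) 6315.789ms=10b +1263.158ms=2b
7) 7578.947ms=12b +947.368ms=3/2b
8) 8526.316ms=27/2b +947.368ms=3/2b
9) 9473.684ms=15b +631.579ms=1b
10) 10105.263ms=16b +631.579ms=1b
11) 10736.842ms=17b +631.579ms=1b
12) 11368.421ms=18b +1894.737ms=3b
13) 13263.158ms=21b +947.368ms=3/2b
14) 14210.526ms=45/2b +947.368ms=3/2b
Σ=24b of 24 (95bpm 6/8) — PASS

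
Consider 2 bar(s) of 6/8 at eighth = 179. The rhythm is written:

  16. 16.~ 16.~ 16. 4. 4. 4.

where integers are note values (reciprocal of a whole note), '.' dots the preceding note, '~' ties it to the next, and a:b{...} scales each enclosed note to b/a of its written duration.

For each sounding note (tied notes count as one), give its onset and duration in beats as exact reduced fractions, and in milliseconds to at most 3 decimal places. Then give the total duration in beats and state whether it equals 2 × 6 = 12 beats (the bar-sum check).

1) 0.0ms=0b +251.397ms=3/4b
2) 251.397ms=3/4b +754.19ms=9/4b
3) 1005.587ms=3b +1005.587ms=3b
4) 2011.173ms=6b +1005.587ms=3b
5) 3016.76ms=9b +1005.587ms=3b
Σ=12b of 12 (179bpm 6/8) — PASS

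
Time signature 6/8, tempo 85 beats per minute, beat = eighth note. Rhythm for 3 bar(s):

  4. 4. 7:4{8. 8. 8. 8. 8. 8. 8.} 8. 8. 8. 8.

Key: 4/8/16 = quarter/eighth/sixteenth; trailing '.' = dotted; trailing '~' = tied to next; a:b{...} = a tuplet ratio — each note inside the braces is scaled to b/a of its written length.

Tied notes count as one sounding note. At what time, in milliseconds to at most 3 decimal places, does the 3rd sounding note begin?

1. 0.0ms @ 0 + 2117.647ms (3)
2. 2117.647ms @ 3 + 2117.647ms (3)
3. 4235.294ms @ 6 + 605.042ms (6/7)
4. 4840.336ms @ 48/7 + 605.042ms (6/7)
5. 5445.378ms @ 54/7 + 605.042ms (6/7)
6. 6050.42ms @ 60/7 + 605.042ms (6/7)
7. 6655.462ms @ 66/7 + 605.042ms (6/7)
8. 7260.504ms @ 72/7 + 605.042ms (6/7)
9. 7865.546ms @ 78/7 + 605.042ms (6/7)
10. 8470.588ms @ 12 + 1058.824ms (3/2)
11. 9529.412ms @ 27/2 + 1058.824ms (3/2)
12. 10588.235ms @ 15 + 1058.824ms (3/2)
13. 11647.059ms @ 33/2 + 1058.824ms (3/2)

note 3 onset = 6b = 4235.294ms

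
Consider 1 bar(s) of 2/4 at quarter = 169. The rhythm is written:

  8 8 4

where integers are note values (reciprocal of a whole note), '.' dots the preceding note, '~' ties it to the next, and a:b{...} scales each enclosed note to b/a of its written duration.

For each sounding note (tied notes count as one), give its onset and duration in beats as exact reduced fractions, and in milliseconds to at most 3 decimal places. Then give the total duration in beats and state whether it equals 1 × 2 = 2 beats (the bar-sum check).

1) 0.0ms=0b +177.515ms=1/2b
2) 177.515ms=1/2b +177.515ms=1/2b
3) 355.03ms=1b +355.03ms=1b
Σ=2b of 2 (169bpm 2/4) — PASS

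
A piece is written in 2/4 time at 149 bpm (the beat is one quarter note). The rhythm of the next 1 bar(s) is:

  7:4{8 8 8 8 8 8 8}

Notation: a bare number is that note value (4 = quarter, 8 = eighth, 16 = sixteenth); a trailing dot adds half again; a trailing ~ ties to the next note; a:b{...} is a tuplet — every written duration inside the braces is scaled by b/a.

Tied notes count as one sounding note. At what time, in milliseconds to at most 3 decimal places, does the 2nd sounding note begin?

note 2 onset = 2/7b = 115.053ms

1. 0.0ms @ 0 + 115.053ms (2/7)
2. 115.053ms @ 2/7 + 115.053ms (2/7)
3. 230.105ms @ 4/7 + 115.053ms (2/7)
4. 345.158ms @ 6/7 + 115.053ms (2/7)
5. 460.211ms @ 8/7 + 115.053ms (2/7)
6. 575.264ms @ 10/7 + 115.053ms (2/7)
7. 690.316ms @ 12/7 + 115.053ms (2/7)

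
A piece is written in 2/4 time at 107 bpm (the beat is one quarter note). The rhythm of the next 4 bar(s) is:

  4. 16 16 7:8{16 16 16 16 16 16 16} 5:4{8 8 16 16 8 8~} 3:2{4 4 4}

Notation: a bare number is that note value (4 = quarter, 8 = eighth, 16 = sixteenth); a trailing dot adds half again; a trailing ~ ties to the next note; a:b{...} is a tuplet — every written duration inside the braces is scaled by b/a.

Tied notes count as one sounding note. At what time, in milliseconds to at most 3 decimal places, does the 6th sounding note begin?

note 6 onset = 18/7b = 1441.923ms

1. 0.0ms @ 0 + 841.121ms (3/2)
2. 841.121ms @ 3/2 + 140.187ms (1/4)
3. 981.308ms @ 7/4 + 140.187ms (1/4)
4. 1121.495ms @ 2 + 160.214ms (2/7)
5. 1281.709ms @ 16/7 + 160.214ms (2/7)
6. 1441.923ms @ 18/7 + 160.214ms (2/7)
7. 1602.136ms @ 20/7 + 160.214ms (2/7)
8. 1762.35ms @ 22/7 + 160.214ms (2/7)
9. 1922.563ms @ 24/7 + 160.214ms (2/7)
10. 2082.777ms @ 26/7 + 160.214ms (2/7)
11. 2242.991ms @ 4 + 224.299ms (2/5)
12. 2467.29ms @ 22/5 + 224.299ms (2/5)
13. 2691.589ms @ 24/5 + 112.15ms (1/5)
14. 2803.738ms @ 5 + 112.15ms (1/5)
15. 2915.888ms @ 26/5 + 224.299ms (2/5)
16. 3140.187ms @ 28/5 + 598.131ms (16/15)
17. 3738.318ms @ 20/3 + 373.832ms (2/3)
18. 4112.15ms @ 22/3 + 373.832ms (2/3)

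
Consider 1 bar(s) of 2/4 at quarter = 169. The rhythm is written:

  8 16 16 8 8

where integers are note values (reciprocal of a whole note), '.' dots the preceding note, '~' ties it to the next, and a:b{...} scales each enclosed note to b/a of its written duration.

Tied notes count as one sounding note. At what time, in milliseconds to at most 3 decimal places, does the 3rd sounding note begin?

1. 0.0ms @ 0 + 177.515ms (1/2)
2. 177.515ms @ 1/2 + 88.757ms (1/4)
3. 266.272ms @ 3/4 + 88.757ms (1/4)
4. 355.03ms @ 1 + 177.515ms (1/2)
5. 532.544ms @ 3/2 + 177.515ms (1/2)

note 3 onset = 3/4b = 266.272ms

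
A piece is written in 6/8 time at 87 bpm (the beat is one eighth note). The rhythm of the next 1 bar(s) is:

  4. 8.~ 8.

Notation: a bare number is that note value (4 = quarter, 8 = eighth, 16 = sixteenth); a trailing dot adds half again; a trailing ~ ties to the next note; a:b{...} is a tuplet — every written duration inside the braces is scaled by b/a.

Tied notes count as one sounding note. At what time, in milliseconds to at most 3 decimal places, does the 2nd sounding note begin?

1. 0.0ms @ 0 + 2068.966ms (3)
2. 2068.966ms @ 3 + 2068.966ms (3)

note 2 onset = 3b = 2068.966ms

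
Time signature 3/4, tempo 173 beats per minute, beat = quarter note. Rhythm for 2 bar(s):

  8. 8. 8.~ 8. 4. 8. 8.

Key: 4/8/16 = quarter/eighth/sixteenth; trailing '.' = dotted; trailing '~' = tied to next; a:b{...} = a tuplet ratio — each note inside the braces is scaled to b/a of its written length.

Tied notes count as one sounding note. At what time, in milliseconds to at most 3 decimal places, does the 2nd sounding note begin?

1. 0.0ms @ 0 + 260.116ms (3/4)
2. 260.116ms @ 3/4 + 260.116ms (3/4)
3. 520.231ms @ 3/2 + 520.231ms (3/2)
4. 1040.462ms @ 3 + 520.231ms (3/2)
5. 1560.694ms @ 9/2 + 260.116ms (3/4)
6. 1820.809ms @ 21/4 + 260.116ms (3/4)

note 2 onset = 3/4b = 260.116ms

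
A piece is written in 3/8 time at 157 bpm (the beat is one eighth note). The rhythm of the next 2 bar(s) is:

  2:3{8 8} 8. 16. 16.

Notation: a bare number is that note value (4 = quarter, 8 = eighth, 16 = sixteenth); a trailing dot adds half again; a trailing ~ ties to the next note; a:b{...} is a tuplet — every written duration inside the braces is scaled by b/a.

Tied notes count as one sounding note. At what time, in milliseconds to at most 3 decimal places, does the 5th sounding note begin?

1. 0.0ms @ 0 + 573.248ms (3/2)
2. 573.248ms @ 3/2 + 573.248ms (3/2)
3. 1146.497ms @ 3 + 573.248ms (3/2)
4. 1719.745ms @ 9/2 + 286.624ms (3/4)
5. 2006.369ms @ 21/4 + 286.624ms (3/4)

note 5 onset = 21/4b = 2006.369ms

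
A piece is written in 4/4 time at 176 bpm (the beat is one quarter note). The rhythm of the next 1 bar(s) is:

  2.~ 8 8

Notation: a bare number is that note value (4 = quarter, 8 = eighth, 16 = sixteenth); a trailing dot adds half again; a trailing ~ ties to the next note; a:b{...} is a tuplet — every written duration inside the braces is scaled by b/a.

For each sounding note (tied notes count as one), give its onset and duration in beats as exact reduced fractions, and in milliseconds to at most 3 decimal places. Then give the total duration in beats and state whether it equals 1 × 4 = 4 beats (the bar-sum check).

1) 0.0ms=0b +1193.182ms=7/2b
2) 1193.182ms=7/2b +170.455ms=1/2b
Σ=4b of 4 (176bpm 4/4) — PASS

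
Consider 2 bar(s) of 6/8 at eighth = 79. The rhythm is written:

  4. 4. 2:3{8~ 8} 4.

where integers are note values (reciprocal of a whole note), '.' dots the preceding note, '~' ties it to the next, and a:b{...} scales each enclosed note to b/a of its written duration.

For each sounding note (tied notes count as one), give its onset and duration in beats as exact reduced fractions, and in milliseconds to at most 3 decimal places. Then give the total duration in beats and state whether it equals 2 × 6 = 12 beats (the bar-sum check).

1) 0.0ms=0b +2278.481ms=3b
2) 2278.481ms=3b +2278.481ms=3b
3) 4556.962ms=6b +2278.481ms=3b
4) 6835.443ms=9b +2278.481ms=3b
Σ=12b of 12 (79bpm 6/8) — PASS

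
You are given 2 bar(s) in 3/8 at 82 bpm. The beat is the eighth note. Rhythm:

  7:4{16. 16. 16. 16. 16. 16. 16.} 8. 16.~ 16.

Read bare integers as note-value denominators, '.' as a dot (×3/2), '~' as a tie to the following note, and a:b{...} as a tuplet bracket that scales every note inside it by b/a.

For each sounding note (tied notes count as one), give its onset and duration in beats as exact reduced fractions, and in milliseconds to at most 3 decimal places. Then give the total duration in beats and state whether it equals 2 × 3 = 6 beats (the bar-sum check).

1) 0.0ms=0b +313.589ms=3/7b
2) 313.589ms=3/7b +313.589ms=3/7b
3) 627.178ms=6/7b +313.589ms=3/7b
4) 940.767ms=9/7b +313.589ms=3/7b
5) 1254.355ms=12/7b +313.589ms=3/7b
6) 1567.944ms=15/7b +313.589ms=3/7b
7) 1881.533ms=18/7b +313.589ms=3/7b
8) 2195.122ms=3b +1097.561ms=3/2b
9) 3292.683ms=9/2b +1097.561ms=3/2b
Σ=6b of 6 (82bpm 3/8) — PASS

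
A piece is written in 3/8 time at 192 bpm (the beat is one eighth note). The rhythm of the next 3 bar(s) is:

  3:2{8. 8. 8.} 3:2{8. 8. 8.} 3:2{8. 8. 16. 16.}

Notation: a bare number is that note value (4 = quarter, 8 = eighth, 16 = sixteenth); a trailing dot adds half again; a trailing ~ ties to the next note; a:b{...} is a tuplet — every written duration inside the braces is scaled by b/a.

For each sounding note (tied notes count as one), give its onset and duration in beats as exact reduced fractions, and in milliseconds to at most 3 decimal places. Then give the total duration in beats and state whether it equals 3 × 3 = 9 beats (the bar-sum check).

1) 0.0ms=0b +312.5ms=1b
2) 312.5ms=1b +312.5ms=1b
3) 625.0ms=2b +312.5ms=1b
4) 937.5ms=3b +312.5ms=1b
5) 1250.0ms=4b +312.5ms=1b
6) 1562.5ms=5b +312.5ms=1b
7) 1875.0ms=6b +312.5ms=1b
8) 2187.5ms=7b +312.5ms=1b
9) 2500.0ms=8b +156.25ms=1/2b
10) 2656.25ms=17/2b +156.25ms=1/2b
Σ=9b of 9 (192bpm 3/8) — PASS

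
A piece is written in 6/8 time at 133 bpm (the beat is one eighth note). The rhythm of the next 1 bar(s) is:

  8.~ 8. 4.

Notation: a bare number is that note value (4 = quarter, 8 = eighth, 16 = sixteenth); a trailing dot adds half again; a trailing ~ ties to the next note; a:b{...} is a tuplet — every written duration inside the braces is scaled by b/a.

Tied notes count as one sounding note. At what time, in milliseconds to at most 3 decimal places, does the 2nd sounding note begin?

note 2 onset = 3b = 1353.383ms

1. 0.0ms @ 0 + 1353.383ms (3)
2. 1353.383ms @ 3 + 1353.383ms (3)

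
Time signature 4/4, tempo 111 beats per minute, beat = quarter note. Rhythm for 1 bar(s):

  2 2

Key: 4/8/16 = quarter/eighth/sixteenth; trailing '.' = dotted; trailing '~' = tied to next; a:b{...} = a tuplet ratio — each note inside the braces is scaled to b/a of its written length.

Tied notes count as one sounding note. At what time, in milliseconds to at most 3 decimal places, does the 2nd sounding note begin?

1. 0.0ms @ 0 + 1081.081ms (2)
2. 1081.081ms @ 2 + 1081.081ms (2)

note 2 onset = 2b = 1081.081ms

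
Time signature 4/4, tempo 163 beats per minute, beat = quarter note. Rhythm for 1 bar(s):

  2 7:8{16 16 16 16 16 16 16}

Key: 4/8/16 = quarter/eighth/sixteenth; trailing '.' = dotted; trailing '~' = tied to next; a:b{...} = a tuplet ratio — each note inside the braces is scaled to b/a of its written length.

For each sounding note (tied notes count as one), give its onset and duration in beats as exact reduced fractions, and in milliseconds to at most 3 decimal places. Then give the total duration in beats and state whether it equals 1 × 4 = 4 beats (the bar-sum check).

1) 0.0ms=0b +736.196ms=2b
2) 736.196ms=2b +105.171ms=2/7b
3) 841.367ms=16/7b +105.171ms=2/7b
4) 946.538ms=18/7b +105.171ms=2/7b
5) 1051.709ms=20/7b +105.171ms=2/7b
6) 1156.88ms=22/7b +105.171ms=2/7b
7) 1262.051ms=24/7b +105.171ms=2/7b
8) 1367.222ms=26/7b +105.171ms=2/7b
Σ=4b of 4 (163bpm 4/4) — PASS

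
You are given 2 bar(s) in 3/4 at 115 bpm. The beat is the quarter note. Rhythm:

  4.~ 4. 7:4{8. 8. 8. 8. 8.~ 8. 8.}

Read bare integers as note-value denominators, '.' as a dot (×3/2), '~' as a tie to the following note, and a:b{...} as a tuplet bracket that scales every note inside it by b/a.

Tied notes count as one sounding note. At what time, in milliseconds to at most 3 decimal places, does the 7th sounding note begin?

1. 0.0ms @ 0 + 1565.217ms (3)
2. 1565.217ms @ 3 + 223.602ms (3/7)
3. 1788.82ms @ 24/7 + 223.602ms (3/7)
4. 2012.422ms @ 27/7 + 223.602ms (3/7)
5. 2236.025ms @ 30/7 + 223.602ms (3/7)
6. 2459.627ms @ 33/7 + 447.205ms (6/7)
7. 2906.832ms @ 39/7 + 223.602ms (3/7)

note 7 onset = 39/7b = 2906.832ms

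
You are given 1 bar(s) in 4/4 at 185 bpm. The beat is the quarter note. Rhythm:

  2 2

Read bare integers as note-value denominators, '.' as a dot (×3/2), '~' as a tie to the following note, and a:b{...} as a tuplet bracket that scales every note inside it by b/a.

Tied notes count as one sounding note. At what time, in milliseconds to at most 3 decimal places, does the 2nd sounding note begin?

note 2 onset = 2b = 648.649ms

1. 0.0ms @ 0 + 648.649ms (2)
2. 648.649ms @ 2 + 648.649ms (2)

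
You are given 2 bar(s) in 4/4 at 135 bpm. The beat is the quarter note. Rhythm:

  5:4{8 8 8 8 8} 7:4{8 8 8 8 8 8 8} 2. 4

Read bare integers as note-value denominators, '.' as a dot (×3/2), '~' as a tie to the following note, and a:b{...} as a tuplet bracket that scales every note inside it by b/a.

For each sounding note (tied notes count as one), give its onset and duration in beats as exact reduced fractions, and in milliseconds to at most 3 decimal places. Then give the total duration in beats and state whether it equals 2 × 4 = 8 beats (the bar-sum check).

1) 0.0ms=0b +177.778ms=2/5b
2) 177.778ms=2/5b +177.778ms=2/5b
3) 355.556ms=4/5b +177.778ms=2/5b
4) 533.333ms=6/5b +177.778ms=2/5b
5) 711.111ms=8/5b +177.778ms=2/5b
6) 888.889ms=2b +126.984ms=2/7b
7) 1015.873ms=16/7b +126.984ms=2/7b
8) 1142.857ms=18/7b +126.984ms=2/7b
9) 1269.841ms=20/7b +126.984ms=2/7b
10) 1396.825ms=22/7b +126.984ms=2/7b
11) 1523.81ms=24/7b +126.984ms=2/7b
12) 1650.794ms=26/7b +126.984ms=2/7b
13) 1777.778ms=4b +1333.333ms=3b
14) 3111.111ms=7b +444.444ms=1b
Σ=8b of 8 (135bpm 4/4) — PASS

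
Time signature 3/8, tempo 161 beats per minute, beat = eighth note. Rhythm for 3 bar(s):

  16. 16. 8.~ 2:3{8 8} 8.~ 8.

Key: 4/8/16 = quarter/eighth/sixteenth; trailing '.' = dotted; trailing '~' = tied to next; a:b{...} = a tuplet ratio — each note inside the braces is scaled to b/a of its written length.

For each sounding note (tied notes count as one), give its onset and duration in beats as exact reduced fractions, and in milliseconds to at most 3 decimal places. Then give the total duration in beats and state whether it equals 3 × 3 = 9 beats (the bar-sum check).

1) 0.0ms=0b +279.503ms=3/4b
2) 279.503ms=3/4b +279.503ms=3/4b
3) 559.006ms=3/2b +1118.012ms=3b
4) 1677.019ms=9/2b +559.006ms=3/2b
5) 2236.025ms=6b +1118.012ms=3b
Σ=9b of 9 (161bpm 3/8) — PASS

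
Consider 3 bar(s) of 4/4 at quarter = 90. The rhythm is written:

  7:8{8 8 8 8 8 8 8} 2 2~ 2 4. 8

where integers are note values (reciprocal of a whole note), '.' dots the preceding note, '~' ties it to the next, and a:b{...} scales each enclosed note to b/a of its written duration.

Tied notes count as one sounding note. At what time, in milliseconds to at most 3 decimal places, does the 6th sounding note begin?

1. 0.0ms @ 0 + 380.952ms (4/7)
2. 380.952ms @ 4/7 + 380.952ms (4/7)
3. 761.905ms @ 8/7 + 380.952ms (4/7)
4. 1142.857ms @ 12/7 + 380.952ms (4/7)
5. 1523.81ms @ 16/7 + 380.952ms (4/7)
6. 1904.762ms @ 20/7 + 380.952ms (4/7)
7. 2285.714ms @ 24/7 + 380.952ms (4/7)
8. 2666.667ms @ 4 + 1333.333ms (2)
9. 4000.0ms @ 6 + 2666.667ms (4)
10. 6666.667ms @ 10 + 1000.0ms (3/2)
11. 7666.667ms @ 23/2 + 333.333ms (1/2)

note 6 onset = 20/7b = 1904.762ms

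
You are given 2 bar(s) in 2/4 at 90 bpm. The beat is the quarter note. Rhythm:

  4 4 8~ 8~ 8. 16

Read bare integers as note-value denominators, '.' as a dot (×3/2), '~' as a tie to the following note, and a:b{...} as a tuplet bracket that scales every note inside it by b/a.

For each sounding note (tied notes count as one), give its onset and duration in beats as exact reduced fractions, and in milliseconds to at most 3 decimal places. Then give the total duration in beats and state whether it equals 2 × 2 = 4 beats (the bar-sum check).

1) 0.0ms=0b +666.667ms=1b
2) 666.667ms=1b +666.667ms=1b
3) 1333.333ms=2b +1166.667ms=7/4b
4) 2500.0ms=15/4b +166.667ms=1/4b
Σ=4b of 4 (90bpm 2/4) — PASS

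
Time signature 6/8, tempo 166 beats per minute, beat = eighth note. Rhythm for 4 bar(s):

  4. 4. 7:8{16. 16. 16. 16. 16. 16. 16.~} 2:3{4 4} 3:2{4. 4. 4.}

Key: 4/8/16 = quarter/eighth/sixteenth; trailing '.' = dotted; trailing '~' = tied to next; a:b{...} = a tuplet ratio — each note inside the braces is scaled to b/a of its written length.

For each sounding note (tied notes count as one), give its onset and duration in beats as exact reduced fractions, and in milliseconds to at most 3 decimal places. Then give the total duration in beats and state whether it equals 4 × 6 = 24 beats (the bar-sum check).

1) 0.0ms=0b +1084.337ms=3b
2) 1084.337ms=3b +1084.337ms=3b
3) 2168.675ms=6b +309.811ms=6/7b
4) 2478.485ms=48/7b +309.811ms=6/7b
5) 2788.296ms=54/7b +309.811ms=6/7b
6) 3098.107ms=60/7b +309.811ms=6/7b
7) 3407.917ms=66/7b +309.811ms=6/7b
8) 3717.728ms=72/7b +309.811ms=6/7b
9) 4027.539ms=78/7b +1394.148ms=27/7b
10) 5421.687ms=15b +1084.337ms=3b
11) 6506.024ms=18b +722.892ms=2b
12) 7228.916ms=20b +722.892ms=2b
13) 7951.807ms=22b +722.892ms=2b
Σ=24b of 24 (166bpm 6/8) — PASS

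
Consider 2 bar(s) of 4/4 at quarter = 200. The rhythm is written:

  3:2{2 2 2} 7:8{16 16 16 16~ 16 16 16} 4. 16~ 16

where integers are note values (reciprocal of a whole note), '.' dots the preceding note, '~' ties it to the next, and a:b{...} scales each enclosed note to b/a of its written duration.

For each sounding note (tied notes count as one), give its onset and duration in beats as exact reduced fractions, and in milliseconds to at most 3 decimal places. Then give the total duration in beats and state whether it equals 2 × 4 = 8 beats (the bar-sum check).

1) 0.0ms=0b +400.0ms=4/3b
2) 400.0ms=4/3b +400.0ms=4/3b
3) 800.0ms=8/3b +400.0ms=4/3b
4) 1200.0ms=4b +85.714ms=2/7b
5) 1285.714ms=30/7b +85.714ms=2/7b
6) 1371.429ms=32/7b +85.714ms=2/7b
7) 1457.143ms=34/7b +171.429ms=4/7b
8) 1628.571ms=38/7b +85.714ms=2/7b
9) 1714.286ms=40/7b +85.714ms=2/7b
10) 1800.0ms=6b +450.0ms=3/2b
11) 2250.0ms=15/2b +150.0ms=1/2b
Σ=8b of 8 (200bpm 4/4) — PASS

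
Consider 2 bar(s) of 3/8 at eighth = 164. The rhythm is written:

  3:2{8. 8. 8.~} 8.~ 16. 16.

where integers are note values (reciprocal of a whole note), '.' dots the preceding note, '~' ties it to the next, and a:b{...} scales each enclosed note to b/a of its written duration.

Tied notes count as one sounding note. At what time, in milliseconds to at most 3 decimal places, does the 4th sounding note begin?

1. 0.0ms @ 0 + 365.854ms (1)
2. 365.854ms @ 1 + 365.854ms (1)
3. 731.707ms @ 2 + 1189.024ms (13/4)
4. 1920.732ms @ 21/4 + 274.39ms (3/4)

note 4 onset = 21/4b = 1920.732ms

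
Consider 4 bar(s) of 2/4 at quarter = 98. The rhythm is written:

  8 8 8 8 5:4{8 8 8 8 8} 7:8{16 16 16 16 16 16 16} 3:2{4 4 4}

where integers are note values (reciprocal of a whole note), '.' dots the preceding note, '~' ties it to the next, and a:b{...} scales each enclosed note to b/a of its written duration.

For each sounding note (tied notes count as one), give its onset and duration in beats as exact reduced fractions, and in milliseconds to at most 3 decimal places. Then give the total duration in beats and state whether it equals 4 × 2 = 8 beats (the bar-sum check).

1) 0.0ms=0b +306.122ms=1/2b
2) 306.122ms=1/2b +306.122ms=1/2b
3) 612.245ms=1b +306.122ms=1/2b
4) 918.367ms=3/2b +306.122ms=1/2b
5) 1224.49ms=2b +244.898ms=2/5b
6) 1469.388ms=12/5b +244.898ms=2/5b
7) 1714.286ms=14/5b +244.898ms=2/5b
8) 1959.184ms=16/5b +244.898ms=2/5b
9) 2204.082ms=18/5b +244.898ms=2/5b
10) 2448.98ms=4b +174.927ms=2/7b
11) 2623.907ms=30/7b +174.927ms=2/7b
12) 2798.834ms=32/7b +174.927ms=2/7b
13) 2973.761ms=34/7b +174.927ms=2/7b
14) 3148.688ms=36/7b +174.927ms=2/7b
15) 3323.615ms=38/7b +174.927ms=2/7b
16) 3498.542ms=40/7b +174.927ms=2/7b
17) 3673.469ms=6b +408.163ms=2/3b
18) 4081.633ms=20/3b +408.163ms=2/3b
19) 4489.796ms=22/3b +408.163ms=2/3b
Σ=8b of 8 (98bpm 2/4) — PASS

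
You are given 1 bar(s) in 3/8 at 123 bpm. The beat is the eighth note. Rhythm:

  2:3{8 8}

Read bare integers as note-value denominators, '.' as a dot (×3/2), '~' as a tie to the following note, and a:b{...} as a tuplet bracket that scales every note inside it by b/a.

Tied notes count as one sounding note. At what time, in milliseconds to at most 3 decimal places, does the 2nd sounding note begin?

note 2 onset = 3/2b = 731.707ms

1. 0.0ms @ 0 + 731.707ms (3/2)
2. 731.707ms @ 3/2 + 731.707ms (3/2)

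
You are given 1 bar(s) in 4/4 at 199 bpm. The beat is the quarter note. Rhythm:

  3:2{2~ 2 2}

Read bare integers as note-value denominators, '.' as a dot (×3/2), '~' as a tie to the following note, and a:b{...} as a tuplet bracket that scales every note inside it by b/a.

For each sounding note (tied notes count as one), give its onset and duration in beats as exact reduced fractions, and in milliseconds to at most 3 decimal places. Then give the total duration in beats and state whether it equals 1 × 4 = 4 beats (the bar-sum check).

1) 0.0ms=0b +804.02ms=8/3b
2) 804.02ms=8/3b +402.01ms=4/3b
Σ=4b of 4 (199bpm 4/4) — PASS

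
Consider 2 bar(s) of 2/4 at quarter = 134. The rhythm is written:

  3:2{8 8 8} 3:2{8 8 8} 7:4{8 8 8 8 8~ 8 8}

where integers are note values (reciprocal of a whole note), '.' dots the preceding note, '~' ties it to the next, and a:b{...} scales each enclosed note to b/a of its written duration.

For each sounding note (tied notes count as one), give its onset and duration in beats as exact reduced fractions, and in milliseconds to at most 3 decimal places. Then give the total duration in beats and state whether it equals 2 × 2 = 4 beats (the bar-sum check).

1) 0.0ms=0b +149.254ms=1/3b
2) 149.254ms=1/3b +149.254ms=1/3b
3) 298.507ms=2/3b +149.254ms=1/3b
4) 447.761ms=1b +149.254ms=1/3b
5) 597.015ms=4/3b +149.254ms=1/3b
6) 746.269ms=5/3b +149.254ms=1/3b
7) 895.522ms=2b +127.932ms=2/7b
8) 1023.454ms=16/7b +127.932ms=2/7b
9) 1151.386ms=18/7b +127.932ms=2/7b
10) 1279.318ms=20/7b +127.932ms=2/7b
11) 1407.249ms=22/7b +255.864ms=4/7b
12) 1663.113ms=26/7b +127.932ms=2/7b
Σ=4b of 4 (134bpm 2/4) — PASS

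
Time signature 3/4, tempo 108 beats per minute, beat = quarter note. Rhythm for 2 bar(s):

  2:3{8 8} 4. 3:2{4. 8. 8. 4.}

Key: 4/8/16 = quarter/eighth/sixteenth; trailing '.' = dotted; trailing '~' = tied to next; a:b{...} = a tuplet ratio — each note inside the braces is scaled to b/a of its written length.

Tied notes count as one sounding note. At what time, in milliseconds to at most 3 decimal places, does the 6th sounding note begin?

note 6 onset = 9/2b = 2500.0ms

1. 0.0ms @ 0 + 416.667ms (3/4)
2. 416.667ms @ 3/4 + 416.667ms (3/4)
3. 833.333ms @ 3/2 + 833.333ms (3/2)
4. 1666.667ms @ 3 + 555.556ms (1)
5. 2222.222ms @ 4 + 277.778ms (1/2)
6. 2500.0ms @ 9/2 + 277.778ms (1/2)
7. 2777.778ms @ 5 + 555.556ms (1)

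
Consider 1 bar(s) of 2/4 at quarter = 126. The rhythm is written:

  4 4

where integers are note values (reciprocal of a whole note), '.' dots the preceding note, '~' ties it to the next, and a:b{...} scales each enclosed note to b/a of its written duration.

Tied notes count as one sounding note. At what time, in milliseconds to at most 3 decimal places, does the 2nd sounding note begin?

1. 0.0ms @ 0 + 476.19ms (1)
2. 476.19ms @ 1 + 476.19ms (1)

note 2 onset = 1b = 476.19ms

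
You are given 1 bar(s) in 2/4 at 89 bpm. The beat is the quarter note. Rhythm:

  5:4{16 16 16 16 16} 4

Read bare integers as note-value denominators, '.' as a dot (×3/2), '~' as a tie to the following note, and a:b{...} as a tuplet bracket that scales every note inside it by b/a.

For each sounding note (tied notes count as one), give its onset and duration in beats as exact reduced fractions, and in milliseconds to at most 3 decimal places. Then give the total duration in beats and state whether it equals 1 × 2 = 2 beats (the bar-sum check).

1) 0.0ms=0b +134.831ms=1/5b
2) 134.831ms=1/5b +134.831ms=1/5b
3) 269.663ms=2/5b +134.831ms=1/5b
4) 404.494ms=3/5b +134.831ms=1/5b
5) 539.326ms=4/5b +134.831ms=1/5b
6) 674.157ms=1b +674.157ms=1b
Σ=2b of 2 (89bpm 2/4) — PASS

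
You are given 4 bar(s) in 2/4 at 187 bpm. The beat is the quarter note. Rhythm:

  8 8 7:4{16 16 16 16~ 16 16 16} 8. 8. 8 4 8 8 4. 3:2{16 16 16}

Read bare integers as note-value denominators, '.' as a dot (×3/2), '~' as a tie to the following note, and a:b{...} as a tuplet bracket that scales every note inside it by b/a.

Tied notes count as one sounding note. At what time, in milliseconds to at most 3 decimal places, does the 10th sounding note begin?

1. 0.0ms @ 0 + 160.428ms (1/2)
2. 160.428ms @ 1/2 + 160.428ms (1/2)
3. 320.856ms @ 1 + 45.837ms (1/7)
4. 366.692ms @ 8/7 + 45.837ms (1/7)
5. 412.529ms @ 9/7 + 45.837ms (1/7)
6. 458.365ms @ 10/7 + 91.673ms (2/7)
7. 550.038ms @ 12/7 + 45.837ms (1/7)
8. 595.875ms @ 13/7 + 45.837ms (1/7)
9. 641.711ms @ 2 + 240.642ms (3/4)
10. 882.353ms @ 11/4 + 240.642ms (3/4)
11. 1122.995ms @ 7/2 + 160.428ms (1/2)
12. 1283.422ms @ 4 + 320.856ms (1)
13. 1604.278ms @ 5 + 160.428ms (1/2)
14. 1764.706ms @ 11/2 + 160.428ms (1/2)
15. 1925.134ms @ 6 + 481.283ms (3/2)
16. 2406.417ms @ 15/2 + 53.476ms (1/6)
17. 2459.893ms @ 23/3 + 53.476ms (1/6)
18. 2513.369ms @ 47/6 + 53.476ms (1/6)

note 10 onset = 11/4b = 882.353ms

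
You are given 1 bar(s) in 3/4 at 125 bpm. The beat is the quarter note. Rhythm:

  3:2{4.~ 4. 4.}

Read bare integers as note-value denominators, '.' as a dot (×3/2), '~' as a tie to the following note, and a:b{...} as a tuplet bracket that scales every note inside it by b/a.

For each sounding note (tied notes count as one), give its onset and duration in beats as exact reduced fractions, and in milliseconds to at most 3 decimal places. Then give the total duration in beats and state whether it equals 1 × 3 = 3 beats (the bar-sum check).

1) 0.0ms=0b +960.0ms=2b
2) 960.0ms=2b +480.0ms=1b
Σ=3b of 3 (125bpm 3/4) — PASS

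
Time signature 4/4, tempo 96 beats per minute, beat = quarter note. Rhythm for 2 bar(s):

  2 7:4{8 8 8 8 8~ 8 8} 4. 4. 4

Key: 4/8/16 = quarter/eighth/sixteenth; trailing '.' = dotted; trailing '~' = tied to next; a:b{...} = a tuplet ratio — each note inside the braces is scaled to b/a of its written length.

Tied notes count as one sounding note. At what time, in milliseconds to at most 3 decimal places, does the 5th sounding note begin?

note 5 onset = 20/7b = 1785.714ms

1. 0.0ms @ 0 + 1250.0ms (2)
2. 1250.0ms @ 2 + 178.571ms (2/7)
3. 1428.571ms @ 16/7 + 178.571ms (2/7)
4. 1607.143ms @ 18/7 + 178.571ms (2/7)
5. 1785.714ms @ 20/7 + 178.571ms (2/7)
6. 1964.286ms @ 22/7 + 357.143ms (4/7)
7. 2321.429ms @ 26/7 + 178.571ms (2/7)
8. 2500.0ms @ 4 + 937.5ms (3/2)
9. 3437.5ms @ 11/2 + 937.5ms (3/2)
10. 4375.0ms @ 7 + 625.0ms (1)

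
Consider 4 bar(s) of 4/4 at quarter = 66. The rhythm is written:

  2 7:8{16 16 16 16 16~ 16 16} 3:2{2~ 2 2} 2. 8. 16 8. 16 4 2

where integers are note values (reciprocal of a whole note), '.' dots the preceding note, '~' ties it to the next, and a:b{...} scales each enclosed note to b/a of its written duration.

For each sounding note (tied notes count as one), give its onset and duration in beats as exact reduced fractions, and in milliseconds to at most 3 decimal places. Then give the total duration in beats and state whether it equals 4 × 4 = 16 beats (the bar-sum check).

1) 0.0ms=0b +1818.182ms=2b
2) 1818.182ms=2b +259.74ms=2/7b
3) 2077.922ms=16/7b +259.74ms=2/7b
4) 2337.662ms=18/7b +259.74ms=2/7b
5) 2597.403ms=20/7b +259.74ms=2/7b
6) 2857.143ms=22/7b +519.481ms=4/7b
7) 3376.623ms=26/7b +259.74ms=2/7b
8) 3636.364ms=4b +2424.242ms=8/3b
9) 6060.606ms=20/3b +1212.121ms=4/3b
10) 7272.727ms=8b +2727.273ms=3b
11) 10000.0ms=11b +681.818ms=3/4b
12) 10681.818ms=47/4b +227.273ms=1/4b
13) 10909.091ms=12b +681.818ms=3/4b
14) 11590.909ms=51/4b +227.273ms=1/4b
15) 11818.182ms=13b +909.091ms=1b
16) 12727.273ms=14b +1818.182ms=2b
Σ=16b of 16 (66bpm 4/4) — PASS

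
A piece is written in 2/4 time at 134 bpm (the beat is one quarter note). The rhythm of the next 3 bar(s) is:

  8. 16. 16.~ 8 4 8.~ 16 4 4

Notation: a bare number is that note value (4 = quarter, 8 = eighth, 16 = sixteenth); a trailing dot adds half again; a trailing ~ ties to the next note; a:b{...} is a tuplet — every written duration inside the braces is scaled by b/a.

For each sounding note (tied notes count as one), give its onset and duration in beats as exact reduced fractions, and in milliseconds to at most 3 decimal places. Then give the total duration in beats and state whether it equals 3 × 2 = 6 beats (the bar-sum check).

1) 0.0ms=0b +335.821ms=3/4b
2) 335.821ms=3/4b +167.91ms=3/8b
3) 503.731ms=9/8b +391.791ms=7/8b
4) 895.522ms=2b +447.761ms=1b
5) 1343.284ms=3b +447.761ms=1b
6) 1791.045ms=4b +447.761ms=1b
7) 2238.806ms=5b +447.761ms=1b
Σ=6b of 6 (134bpm 2/4) — PASS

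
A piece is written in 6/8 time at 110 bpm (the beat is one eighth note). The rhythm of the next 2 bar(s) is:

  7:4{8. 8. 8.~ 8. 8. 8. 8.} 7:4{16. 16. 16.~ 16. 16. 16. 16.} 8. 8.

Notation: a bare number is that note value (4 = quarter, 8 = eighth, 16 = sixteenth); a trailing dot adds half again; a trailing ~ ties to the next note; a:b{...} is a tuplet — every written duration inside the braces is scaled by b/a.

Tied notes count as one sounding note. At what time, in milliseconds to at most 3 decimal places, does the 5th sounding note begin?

1. 0.0ms @ 0 + 467.532ms (6/7)
2. 467.532ms @ 6/7 + 467.532ms (6/7)
3. 935.065ms @ 12/7 + 935.065ms (12/7)
4. 1870.13ms @ 24/7 + 467.532ms (6/7)
5. 2337.662ms @ 30/7 + 467.532ms (6/7)
6. 2805.195ms @ 36/7 + 467.532ms (6/7)
7. 3272.727ms @ 6 + 233.766ms (3/7)
8. 3506.494ms @ 45/7 + 233.766ms (3/7)
9. 3740.26ms @ 48/7 + 467.532ms (6/7)
10. 4207.792ms @ 54/7 + 233.766ms (3/7)
11. 4441.558ms @ 57/7 + 233.766ms (3/7)
12. 4675.325ms @ 60/7 + 233.766ms (3/7)
13. 4909.091ms @ 9 + 818.182ms (3/2)
14. 5727.273ms @ 21/2 + 818.182ms (3/2)

note 5 onset = 30/7b = 2337.662ms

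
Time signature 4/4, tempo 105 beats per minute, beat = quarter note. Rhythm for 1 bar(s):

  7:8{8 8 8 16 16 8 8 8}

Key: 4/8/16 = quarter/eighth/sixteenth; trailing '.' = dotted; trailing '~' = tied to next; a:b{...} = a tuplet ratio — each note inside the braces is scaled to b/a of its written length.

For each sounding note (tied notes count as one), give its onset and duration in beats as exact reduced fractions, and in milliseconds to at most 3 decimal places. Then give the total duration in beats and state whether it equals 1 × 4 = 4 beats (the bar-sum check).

1) 0.0ms=0b +326.531ms=4/7b
2) 326.531ms=4/7b +326.531ms=4/7b
3) 653.061ms=8/7b +326.531ms=4/7b
4) 979.592ms=12/7b +163.265ms=2/7b
5) 1142.857ms=2b +163.265ms=2/7b
6) 1306.122ms=16/7b +326.531ms=4/7b
7) 1632.653ms=20/7b +326.531ms=4/7b
8) 1959.184ms=24/7b +326.531ms=4/7b
Σ=4b of 4 (105bpm 4/4) — PASS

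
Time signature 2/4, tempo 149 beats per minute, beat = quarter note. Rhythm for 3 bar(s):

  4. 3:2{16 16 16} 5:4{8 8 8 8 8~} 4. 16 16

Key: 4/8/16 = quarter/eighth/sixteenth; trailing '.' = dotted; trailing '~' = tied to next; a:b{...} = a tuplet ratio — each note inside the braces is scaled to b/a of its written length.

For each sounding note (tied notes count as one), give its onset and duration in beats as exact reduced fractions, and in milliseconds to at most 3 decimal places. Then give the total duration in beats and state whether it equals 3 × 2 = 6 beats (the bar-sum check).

1) 0.0ms=0b +604.027ms=3/2b
2) 604.027ms=3/2b +67.114ms=1/6b
3) 671.141ms=5/3b +67.114ms=1/6b
4) 738.255ms=11/6b +67.114ms=1/6b
5) 805.369ms=2b +161.074ms=2/5b
6) 966.443ms=12/5b +161.074ms=2/5b
7) 1127.517ms=14/5b +161.074ms=2/5b
8) 1288.591ms=16/5b +161.074ms=2/5b
9) 1449.664ms=18/5b +765.101ms=19/10b
10) 2214.765ms=11/2b +100.671ms=1/4b
11) 2315.436ms=23/4b +100.671ms=1/4b
Σ=6b of 6 (149bpm 2/4) — PASS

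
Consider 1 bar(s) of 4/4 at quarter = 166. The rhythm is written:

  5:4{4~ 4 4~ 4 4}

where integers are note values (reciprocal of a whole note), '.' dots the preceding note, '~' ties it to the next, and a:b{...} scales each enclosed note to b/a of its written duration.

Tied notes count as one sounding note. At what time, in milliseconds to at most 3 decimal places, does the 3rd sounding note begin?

note 3 onset = 16/5b = 1156.627ms

1. 0.0ms @ 0 + 578.313ms (8/5)
2. 578.313ms @ 8/5 + 578.313ms (8/5)
3. 1156.627ms @ 16/5 + 289.157ms (4/5)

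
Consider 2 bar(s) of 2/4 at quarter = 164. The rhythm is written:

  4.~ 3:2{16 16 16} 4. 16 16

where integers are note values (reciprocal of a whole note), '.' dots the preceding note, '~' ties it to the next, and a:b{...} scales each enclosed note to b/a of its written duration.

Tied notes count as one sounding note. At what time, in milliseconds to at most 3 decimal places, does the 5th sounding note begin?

1. 0.0ms @ 0 + 609.756ms (5/3)
2. 609.756ms @ 5/3 + 60.976ms (1/6)
3. 670.732ms @ 11/6 + 60.976ms (1/6)
4. 731.707ms @ 2 + 548.78ms (3/2)
5. 1280.488ms @ 7/2 + 91.463ms (1/4)
6. 1371.951ms @ 15/4 + 91.463ms (1/4)

note 5 onset = 7/2b = 1280.488ms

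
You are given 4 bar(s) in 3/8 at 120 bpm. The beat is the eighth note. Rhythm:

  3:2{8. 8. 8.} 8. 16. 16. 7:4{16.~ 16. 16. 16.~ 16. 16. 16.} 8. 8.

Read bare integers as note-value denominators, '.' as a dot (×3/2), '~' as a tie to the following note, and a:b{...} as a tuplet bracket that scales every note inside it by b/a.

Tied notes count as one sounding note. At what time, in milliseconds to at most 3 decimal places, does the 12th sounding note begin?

note 12 onset = 9b = 4500.0ms

1. 0.0ms @ 0 + 500.0ms (1)
2. 500.0ms @ 1 + 500.0ms (1)
3. 1000.0ms @ 2 + 500.0ms (1)
4. 1500.0ms @ 3 + 750.0ms (3/2)
5. 2250.0ms @ 9/2 + 375.0ms (3/4)
6. 2625.0ms @ 21/4 + 375.0ms (3/4)
7. 3000.0ms @ 6 + 428.571ms (6/7)
8. 3428.571ms @ 48/7 + 214.286ms (3/7)
9. 3642.857ms @ 51/7 + 428.571ms (6/7)
10. 4071.429ms @ 57/7 + 214.286ms (3/7)
11. 4285.714ms @ 60/7 + 214.286ms (3/7)
12. 4500.0ms @ 9 + 750.0ms (3/2)
13. 5250.0ms @ 21/2 + 750.0ms (3/2)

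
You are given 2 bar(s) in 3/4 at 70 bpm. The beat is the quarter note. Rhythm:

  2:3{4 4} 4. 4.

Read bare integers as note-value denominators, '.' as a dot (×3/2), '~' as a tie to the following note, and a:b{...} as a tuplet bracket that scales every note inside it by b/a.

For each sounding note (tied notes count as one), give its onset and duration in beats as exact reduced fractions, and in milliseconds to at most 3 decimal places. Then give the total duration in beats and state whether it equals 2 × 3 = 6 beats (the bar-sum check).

1) 0.0ms=0b +1285.714ms=3/2b
2) 1285.714ms=3/2b +1285.714ms=3/2b
3) 2571.429ms=3b +1285.714ms=3/2b
4) 3857.143ms=9/2b +1285.714ms=3/2b
Σ=6b of 6 (70bpm 3/4) — PASS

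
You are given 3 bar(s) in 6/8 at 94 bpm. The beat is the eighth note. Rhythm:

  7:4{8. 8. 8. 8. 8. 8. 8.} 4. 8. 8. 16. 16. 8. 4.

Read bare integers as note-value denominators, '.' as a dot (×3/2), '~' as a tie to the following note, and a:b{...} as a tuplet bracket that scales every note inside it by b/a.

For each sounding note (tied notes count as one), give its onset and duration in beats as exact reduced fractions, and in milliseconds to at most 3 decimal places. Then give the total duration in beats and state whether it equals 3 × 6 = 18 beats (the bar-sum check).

1) 0.0ms=0b +547.112ms=6/7b
2) 547.112ms=6/7b +547.112ms=6/7b
3) 1094.225ms=12/7b +547.112ms=6/7b
4) 1641.337ms=18/7b +547.112ms=6/7b
5) 2188.45ms=24/7b +547.112ms=6/7b
6) 2735.562ms=30/7b +547.112ms=6/7b
7) 3282.675ms=36/7b +547.112ms=6/7b
8) 3829.787ms=6b +1914.894ms=3b
9) 5744.681ms=9b +957.447ms=3/2b
10) 6702.128ms=21/2b +957.447ms=3/2b
11) 7659.574ms=12b +478.723ms=3/4b
12) 8138.298ms=51/4b +478.723ms=3/4b
13) 8617.021ms=27/2b +957.447ms=3/2b
14) 9574.468ms=15b +1914.894ms=3b
Σ=18b of 18 (94bpm 6/8) — PASS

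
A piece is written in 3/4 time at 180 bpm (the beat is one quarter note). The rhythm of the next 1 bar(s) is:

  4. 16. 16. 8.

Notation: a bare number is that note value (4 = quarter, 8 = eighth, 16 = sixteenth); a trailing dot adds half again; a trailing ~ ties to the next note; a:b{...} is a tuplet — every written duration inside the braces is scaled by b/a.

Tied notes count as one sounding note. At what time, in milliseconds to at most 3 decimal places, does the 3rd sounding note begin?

note 3 onset = 15/8b = 625.0ms

1. 0.0ms @ 0 + 500.0ms (3/2)
2. 500.0ms @ 3/2 + 125.0ms (3/8)
3. 625.0ms @ 15/8 + 125.0ms (3/8)
4. 750.0ms @ 9/4 + 250.0ms (3/4)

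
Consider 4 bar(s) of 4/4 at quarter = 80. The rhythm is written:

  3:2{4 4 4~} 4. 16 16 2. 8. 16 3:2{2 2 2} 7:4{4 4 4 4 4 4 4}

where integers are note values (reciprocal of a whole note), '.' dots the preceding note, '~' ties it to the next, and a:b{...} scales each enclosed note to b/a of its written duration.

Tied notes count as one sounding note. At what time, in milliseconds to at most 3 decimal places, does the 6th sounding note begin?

note 6 onset = 4b = 3000.0ms

1. 0.0ms @ 0 + 500.0ms (2/3)
2. 500.0ms @ 2/3 + 500.0ms (2/3)
3. 1000.0ms @ 4/3 + 1625.0ms (13/6)
4. 2625.0ms @ 7/2 + 187.5ms (1/4)
5. 2812.5ms @ 15/4 + 187.5ms (1/4)
6. 3000.0ms @ 4 + 2250.0ms (3)
7. 5250.0ms @ 7 + 562.5ms (3/4)
8. 5812.5ms @ 31/4 + 187.5ms (1/4)
9. 6000.0ms @ 8 + 1000.0ms (4/3)
10. 7000.0ms @ 28/3 + 1000.0ms (4/3)
11. 8000.0ms @ 32/3 + 1000.0ms (4/3)
12. 9000.0ms @ 12 + 428.571ms (4/7)
13. 9428.571ms @ 88/7 + 428.571ms (4/7)
14. 9857.143ms @ 92/7 + 428.571ms (4/7)
15. 10285.714ms @ 96/7 + 428.571ms (4/7)
16. 10714.286ms @ 100/7 + 428.571ms (4/7)
17. 11142.857ms @ 104/7 + 428.571ms (4/7)
18. 11571.429ms @ 108/7 + 428.571ms (4/7)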